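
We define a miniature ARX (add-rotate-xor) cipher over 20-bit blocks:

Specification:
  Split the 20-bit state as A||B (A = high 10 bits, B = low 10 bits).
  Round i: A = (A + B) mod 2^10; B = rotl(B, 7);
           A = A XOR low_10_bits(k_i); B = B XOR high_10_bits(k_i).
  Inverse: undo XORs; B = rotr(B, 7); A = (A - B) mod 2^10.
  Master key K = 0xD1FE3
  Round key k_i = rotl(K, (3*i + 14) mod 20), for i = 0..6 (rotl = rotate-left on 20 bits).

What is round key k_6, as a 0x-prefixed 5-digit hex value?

0xE3D1F

K = 0xD1FE3
k_0 = rotl(K, (3*0+14) mod 20) = rotl(K, 14) = 0x8F47F
k_1 = rotl(K, (3*1+14) mod 20) = rotl(K, 17) = 0x7A3FC
k_2 = rotl(K, (3*2+14) mod 20) = rotl(K, 0) = 0xD1FE3
k_3 = rotl(K, (3*3+14) mod 20) = rotl(K, 3) = 0x8FF1E
k_4 = rotl(K, (3*4+14) mod 20) = rotl(K, 6) = 0x7F8F4
k_5 = rotl(K, (3*5+14) mod 20) = rotl(K, 9) = 0xFC7A3
k_6 = rotl(K, (3*6+14) mod 20) = rotl(K, 12) = 0xE3D1F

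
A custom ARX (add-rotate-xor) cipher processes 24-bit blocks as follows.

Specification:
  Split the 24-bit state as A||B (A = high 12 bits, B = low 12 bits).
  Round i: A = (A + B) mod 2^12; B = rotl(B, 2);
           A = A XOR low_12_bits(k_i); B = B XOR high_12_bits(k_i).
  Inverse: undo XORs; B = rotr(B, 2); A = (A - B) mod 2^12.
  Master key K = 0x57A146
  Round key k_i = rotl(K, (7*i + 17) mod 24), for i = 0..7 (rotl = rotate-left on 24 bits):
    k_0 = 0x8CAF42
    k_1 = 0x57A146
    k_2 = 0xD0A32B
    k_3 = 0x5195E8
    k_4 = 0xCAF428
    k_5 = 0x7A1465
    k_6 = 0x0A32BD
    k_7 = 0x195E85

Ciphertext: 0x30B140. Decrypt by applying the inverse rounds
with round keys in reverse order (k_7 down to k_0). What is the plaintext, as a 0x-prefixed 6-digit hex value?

s_0 = ciphertext = 0x30B140
s_1 = InvRound(s_0, k_7) = 0x959435
s_2 = InvRound(s_1, k_6) = 0x2BF925
s_3 = InvRound(s_2, k_5) = 0x3393A1
s_4 = InvRound(s_3, k_4) = 0xB4EBC3
s_5 = InvRound(s_4, k_3) = 0x2F0BB6
s_6 = InvRound(s_5, k_2) = 0x02C1AF
s_7 = InvRound(s_6, k_1) = 0xC35535
s_8 = InvRound(s_7, k_0) = 0x3F8F7F

0x3F8F7F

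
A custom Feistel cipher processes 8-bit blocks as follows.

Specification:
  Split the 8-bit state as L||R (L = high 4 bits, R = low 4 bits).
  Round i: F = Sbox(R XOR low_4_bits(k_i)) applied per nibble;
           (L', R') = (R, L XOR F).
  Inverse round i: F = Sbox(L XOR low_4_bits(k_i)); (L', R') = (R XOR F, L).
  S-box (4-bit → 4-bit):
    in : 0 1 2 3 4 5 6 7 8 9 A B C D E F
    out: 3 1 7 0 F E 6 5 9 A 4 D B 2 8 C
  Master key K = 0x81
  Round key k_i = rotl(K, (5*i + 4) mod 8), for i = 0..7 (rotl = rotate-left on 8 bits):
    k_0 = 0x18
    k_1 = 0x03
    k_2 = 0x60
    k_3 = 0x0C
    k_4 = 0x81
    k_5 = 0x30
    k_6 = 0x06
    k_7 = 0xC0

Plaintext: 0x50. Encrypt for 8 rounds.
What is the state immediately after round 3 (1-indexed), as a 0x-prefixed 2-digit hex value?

0xC7

s_0 = plaintext = 0x50
s_1 = Round(s_0, k_0) = 0x0C
s_2 = Round(s_1, k_1) = 0xCC
s_3 = Round(s_2, k_2) = 0xC7
s_4 = Round(s_3, k_3) = 0x71
s_5 = Round(s_4, k_4) = 0x14
s_6 = Round(s_5, k_5) = 0x4E
s_7 = Round(s_6, k_6) = 0xED
s_8 = Round(s_7, k_7) = 0xDC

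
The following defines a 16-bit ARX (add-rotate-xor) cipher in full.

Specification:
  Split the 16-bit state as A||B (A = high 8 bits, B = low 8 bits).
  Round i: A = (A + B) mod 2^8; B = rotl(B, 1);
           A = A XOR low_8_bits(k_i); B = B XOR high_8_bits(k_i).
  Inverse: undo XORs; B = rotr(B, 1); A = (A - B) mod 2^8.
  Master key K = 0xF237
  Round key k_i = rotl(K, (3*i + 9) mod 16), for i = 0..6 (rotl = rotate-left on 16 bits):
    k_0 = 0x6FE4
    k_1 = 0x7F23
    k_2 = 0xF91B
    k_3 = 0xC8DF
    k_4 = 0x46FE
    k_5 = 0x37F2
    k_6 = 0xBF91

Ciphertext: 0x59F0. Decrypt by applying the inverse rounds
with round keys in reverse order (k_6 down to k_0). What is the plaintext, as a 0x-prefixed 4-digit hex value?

0xA2AB

s_0 = ciphertext = 0x59F0
s_1 = InvRound(s_0, k_6) = 0x21A7
s_2 = InvRound(s_1, k_5) = 0x8B48
s_3 = InvRound(s_2, k_4) = 0x6E07
s_4 = InvRound(s_3, k_3) = 0xCAE7
s_5 = InvRound(s_4, k_2) = 0xC20F
s_6 = InvRound(s_5, k_1) = 0xA938
s_7 = InvRound(s_6, k_0) = 0xA2AB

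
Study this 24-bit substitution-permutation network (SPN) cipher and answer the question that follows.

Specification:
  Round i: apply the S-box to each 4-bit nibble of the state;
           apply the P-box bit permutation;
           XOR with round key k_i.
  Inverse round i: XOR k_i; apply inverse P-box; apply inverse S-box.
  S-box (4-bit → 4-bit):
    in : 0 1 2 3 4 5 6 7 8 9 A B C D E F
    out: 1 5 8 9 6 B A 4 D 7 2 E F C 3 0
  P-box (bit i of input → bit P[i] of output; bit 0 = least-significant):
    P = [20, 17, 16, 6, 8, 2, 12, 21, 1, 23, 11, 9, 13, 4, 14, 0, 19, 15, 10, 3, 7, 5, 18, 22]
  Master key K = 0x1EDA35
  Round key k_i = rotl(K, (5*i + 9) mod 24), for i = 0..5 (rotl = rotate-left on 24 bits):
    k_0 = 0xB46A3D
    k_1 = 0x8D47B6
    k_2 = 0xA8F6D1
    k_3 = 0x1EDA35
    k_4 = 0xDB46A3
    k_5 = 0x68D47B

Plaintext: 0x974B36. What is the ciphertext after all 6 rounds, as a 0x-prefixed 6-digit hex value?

s_0 = plaintext = 0x974B36
s_1 = Round(s_0, k_0) = 0x1225CD
s_2 = Round(s_1, k_1) = 0x285479
s_3 = Round(s_2, k_2) = 0x73CAC8
s_4 = Round(s_3, k_3) = 0xA3AB68
s_5 = Round(s_4, k_4) = 0x624CDF
s_6 = Round(s_5, k_5) = 0x888E41

0x888E41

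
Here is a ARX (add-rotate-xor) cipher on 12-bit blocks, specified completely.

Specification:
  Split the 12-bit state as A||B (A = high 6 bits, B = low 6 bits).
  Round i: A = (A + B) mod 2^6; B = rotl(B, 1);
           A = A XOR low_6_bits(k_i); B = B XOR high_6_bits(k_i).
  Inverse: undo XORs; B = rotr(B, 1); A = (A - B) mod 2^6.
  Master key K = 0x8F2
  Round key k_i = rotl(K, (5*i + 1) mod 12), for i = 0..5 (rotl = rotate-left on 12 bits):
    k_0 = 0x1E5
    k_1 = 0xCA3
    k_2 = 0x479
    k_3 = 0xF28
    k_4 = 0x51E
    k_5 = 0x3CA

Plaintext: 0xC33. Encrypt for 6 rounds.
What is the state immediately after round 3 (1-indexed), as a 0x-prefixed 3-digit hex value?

0x076

s_0 = plaintext = 0xC33
s_1 = Round(s_0, k_0) = 0x1A0
s_2 = Round(s_1, k_1) = 0x173
s_3 = Round(s_2, k_2) = 0x076
s_4 = Round(s_3, k_3) = 0x7D1
s_5 = Round(s_4, k_4) = 0xBB6
s_6 = Round(s_5, k_5) = 0xBA2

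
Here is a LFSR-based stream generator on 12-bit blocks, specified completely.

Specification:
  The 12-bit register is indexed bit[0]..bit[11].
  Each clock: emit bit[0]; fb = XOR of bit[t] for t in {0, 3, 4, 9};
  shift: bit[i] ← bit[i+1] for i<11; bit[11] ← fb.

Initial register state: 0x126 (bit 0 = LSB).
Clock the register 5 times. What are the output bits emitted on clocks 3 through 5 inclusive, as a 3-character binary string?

reg_0 = 0x126
clock 1: out=0, reg = 0x093
clock 2: out=1, reg = 0x049
clock 3: out=1, reg = 0x024
clock 4: out=0, reg = 0x012
clock 5: out=0, reg = 0x809

100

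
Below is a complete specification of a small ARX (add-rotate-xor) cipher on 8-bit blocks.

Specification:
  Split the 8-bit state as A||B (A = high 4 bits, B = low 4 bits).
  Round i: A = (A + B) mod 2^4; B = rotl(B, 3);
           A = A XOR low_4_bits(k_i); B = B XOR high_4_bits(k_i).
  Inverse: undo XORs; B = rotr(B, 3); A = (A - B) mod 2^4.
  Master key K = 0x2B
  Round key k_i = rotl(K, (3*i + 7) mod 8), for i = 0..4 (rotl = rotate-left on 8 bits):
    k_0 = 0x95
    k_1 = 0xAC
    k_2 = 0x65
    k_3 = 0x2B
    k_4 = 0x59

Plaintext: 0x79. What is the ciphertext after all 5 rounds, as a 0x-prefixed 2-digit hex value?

0xAD

s_0 = plaintext = 0x79
s_1 = Round(s_0, k_0) = 0x55
s_2 = Round(s_1, k_1) = 0x60
s_3 = Round(s_2, k_2) = 0x36
s_4 = Round(s_3, k_3) = 0x21
s_5 = Round(s_4, k_4) = 0xAD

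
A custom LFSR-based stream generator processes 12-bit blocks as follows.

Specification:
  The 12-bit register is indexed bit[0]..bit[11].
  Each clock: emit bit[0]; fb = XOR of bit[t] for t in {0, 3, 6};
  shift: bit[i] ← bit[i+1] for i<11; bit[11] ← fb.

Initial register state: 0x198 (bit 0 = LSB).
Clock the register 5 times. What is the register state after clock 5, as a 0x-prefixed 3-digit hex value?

reg_0 = 0x198
clock 1: out=0, reg = 0x8CC
clock 2: out=0, reg = 0x466
clock 3: out=0, reg = 0xA33
clock 4: out=1, reg = 0xD19
clock 5: out=1, reg = 0x68C

0x68C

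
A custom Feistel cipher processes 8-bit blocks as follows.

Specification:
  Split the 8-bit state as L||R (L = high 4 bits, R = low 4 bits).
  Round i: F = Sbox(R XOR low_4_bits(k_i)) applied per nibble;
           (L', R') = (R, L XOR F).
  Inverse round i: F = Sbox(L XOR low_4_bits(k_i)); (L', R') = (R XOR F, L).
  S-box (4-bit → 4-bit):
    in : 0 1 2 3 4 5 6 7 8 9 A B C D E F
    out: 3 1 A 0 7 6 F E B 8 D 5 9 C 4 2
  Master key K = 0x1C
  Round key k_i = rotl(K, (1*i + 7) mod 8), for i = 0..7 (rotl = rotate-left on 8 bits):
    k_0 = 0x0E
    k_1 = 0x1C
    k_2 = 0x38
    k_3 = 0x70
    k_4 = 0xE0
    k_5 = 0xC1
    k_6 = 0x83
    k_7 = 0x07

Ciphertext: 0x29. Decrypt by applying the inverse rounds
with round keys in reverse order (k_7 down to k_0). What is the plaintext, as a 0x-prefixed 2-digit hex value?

0xB8

s_0 = ciphertext = 0x29
s_1 = InvRound(s_0, k_7) = 0xF2
s_2 = InvRound(s_1, k_6) = 0xBF
s_3 = InvRound(s_2, k_5) = 0x2B
s_4 = InvRound(s_3, k_4) = 0x12
s_5 = InvRound(s_4, k_3) = 0x31
s_6 = InvRound(s_5, k_2) = 0x43
s_7 = InvRound(s_6, k_1) = 0x84
s_8 = InvRound(s_7, k_0) = 0xB8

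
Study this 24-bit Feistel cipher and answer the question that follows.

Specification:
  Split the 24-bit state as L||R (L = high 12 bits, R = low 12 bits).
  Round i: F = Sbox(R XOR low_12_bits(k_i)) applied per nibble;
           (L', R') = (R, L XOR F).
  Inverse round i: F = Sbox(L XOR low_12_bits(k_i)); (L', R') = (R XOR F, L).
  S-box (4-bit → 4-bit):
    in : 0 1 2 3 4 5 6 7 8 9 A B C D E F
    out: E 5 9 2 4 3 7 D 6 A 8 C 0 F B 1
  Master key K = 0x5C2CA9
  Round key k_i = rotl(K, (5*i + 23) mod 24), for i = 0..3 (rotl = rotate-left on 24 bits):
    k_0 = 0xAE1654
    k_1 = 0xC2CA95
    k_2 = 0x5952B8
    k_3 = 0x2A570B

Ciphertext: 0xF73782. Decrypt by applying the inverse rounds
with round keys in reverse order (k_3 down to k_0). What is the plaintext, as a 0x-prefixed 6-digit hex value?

s_0 = ciphertext = 0xF73782
s_1 = InvRound(s_0, k_3) = 0x154F73
s_2 = InvRound(s_1, k_2) = 0xDC3154
s_3 = InvRound(s_2, k_1) = 0xC63DC3
s_4 = InvRound(s_3, k_0) = 0x5EEC63

0x5EEC63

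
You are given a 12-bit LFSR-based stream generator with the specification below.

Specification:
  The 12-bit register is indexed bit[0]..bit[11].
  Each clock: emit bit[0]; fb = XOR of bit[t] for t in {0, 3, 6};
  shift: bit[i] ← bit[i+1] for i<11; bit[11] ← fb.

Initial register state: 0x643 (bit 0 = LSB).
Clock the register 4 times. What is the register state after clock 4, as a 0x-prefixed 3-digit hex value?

reg_0 = 0x643
clock 1: out=1, reg = 0x321
clock 2: out=1, reg = 0x990
clock 3: out=0, reg = 0x4C8
clock 4: out=0, reg = 0x264

0x264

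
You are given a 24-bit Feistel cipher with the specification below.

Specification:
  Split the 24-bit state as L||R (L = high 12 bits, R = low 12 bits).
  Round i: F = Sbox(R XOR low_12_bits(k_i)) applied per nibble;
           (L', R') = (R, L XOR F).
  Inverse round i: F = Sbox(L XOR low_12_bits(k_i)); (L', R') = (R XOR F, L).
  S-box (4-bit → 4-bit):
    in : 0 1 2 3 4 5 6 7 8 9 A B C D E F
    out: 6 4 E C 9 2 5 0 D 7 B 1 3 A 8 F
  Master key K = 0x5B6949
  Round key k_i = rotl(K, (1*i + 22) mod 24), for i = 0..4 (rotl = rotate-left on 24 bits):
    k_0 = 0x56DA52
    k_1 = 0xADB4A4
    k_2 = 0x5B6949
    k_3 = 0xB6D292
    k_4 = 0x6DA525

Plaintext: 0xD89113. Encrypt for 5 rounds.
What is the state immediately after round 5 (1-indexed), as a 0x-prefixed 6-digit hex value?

0xF465DB

s_0 = plaintext = 0xD89113
s_1 = Round(s_0, k_0) = 0x113C1D
s_2 = Round(s_1, k_1) = 0xC1DC04
s_3 = Round(s_2, k_2) = 0xC04E87
s_4 = Round(s_3, k_3) = 0xE87F46
s_5 = Round(s_4, k_4) = 0xF465DB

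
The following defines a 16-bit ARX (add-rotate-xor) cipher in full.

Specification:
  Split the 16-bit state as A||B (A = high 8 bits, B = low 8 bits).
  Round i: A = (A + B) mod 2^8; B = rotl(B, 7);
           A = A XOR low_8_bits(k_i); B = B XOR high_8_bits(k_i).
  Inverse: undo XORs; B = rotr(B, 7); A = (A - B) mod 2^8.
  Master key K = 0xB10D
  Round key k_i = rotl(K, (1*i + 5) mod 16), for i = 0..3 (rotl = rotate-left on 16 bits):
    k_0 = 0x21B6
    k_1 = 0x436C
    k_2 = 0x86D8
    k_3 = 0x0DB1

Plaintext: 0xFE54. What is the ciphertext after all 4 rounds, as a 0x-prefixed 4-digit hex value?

s_0 = plaintext = 0xFE54
s_1 = Round(s_0, k_0) = 0xE40B
s_2 = Round(s_1, k_1) = 0x83C6
s_3 = Round(s_2, k_2) = 0x91E5
s_4 = Round(s_3, k_3) = 0xC7FF

0xC7FF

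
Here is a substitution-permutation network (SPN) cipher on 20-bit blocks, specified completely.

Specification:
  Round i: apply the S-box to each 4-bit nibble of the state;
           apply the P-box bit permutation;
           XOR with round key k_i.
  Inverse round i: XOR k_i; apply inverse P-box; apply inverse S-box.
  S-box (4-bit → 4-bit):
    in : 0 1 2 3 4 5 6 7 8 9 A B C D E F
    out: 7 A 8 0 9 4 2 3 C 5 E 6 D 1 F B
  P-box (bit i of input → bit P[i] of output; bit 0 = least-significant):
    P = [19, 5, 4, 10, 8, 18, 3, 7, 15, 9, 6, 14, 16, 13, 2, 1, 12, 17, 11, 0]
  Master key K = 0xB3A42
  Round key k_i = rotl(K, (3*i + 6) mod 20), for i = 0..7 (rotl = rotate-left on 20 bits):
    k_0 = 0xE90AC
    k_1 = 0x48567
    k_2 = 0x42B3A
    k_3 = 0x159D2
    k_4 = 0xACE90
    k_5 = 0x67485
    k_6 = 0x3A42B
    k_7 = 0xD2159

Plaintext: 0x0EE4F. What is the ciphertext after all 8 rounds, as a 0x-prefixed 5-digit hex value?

0x3A0E4

s_0 = plaintext = 0x0EE4F
s_1 = Round(s_0, k_0) = 0x56F4A
s_2 = Round(s_1, k_1) = 0x46AD7
s_3 = Round(s_2, k_2) = 0xC585B
s_4 = Round(s_3, k_3) = 0x101AF
s_5 = Round(s_4, k_4) = 0x5A83D
s_6 = Round(s_5, k_5) = 0xE1CC3
s_7 = Round(s_6, k_6) = 0x15DE0
s_8 = Round(s_7, k_7) = 0x3A0E4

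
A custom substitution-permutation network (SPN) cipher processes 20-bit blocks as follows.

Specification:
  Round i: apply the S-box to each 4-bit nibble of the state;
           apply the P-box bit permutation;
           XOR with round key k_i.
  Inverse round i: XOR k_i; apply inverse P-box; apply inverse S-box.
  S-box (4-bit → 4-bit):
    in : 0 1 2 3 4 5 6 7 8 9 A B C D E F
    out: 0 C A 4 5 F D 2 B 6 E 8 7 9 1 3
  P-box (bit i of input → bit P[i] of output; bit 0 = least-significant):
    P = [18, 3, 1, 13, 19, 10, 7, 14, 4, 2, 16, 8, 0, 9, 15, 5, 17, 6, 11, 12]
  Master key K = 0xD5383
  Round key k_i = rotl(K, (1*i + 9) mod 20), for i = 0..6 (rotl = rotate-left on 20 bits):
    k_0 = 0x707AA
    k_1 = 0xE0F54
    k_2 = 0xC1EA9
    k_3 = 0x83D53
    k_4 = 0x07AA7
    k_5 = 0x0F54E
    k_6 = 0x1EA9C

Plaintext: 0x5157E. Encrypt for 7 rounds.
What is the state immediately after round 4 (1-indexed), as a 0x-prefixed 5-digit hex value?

s_0 = plaintext = 0x5157E
s_1 = Round(s_0, k_0) = 0x09ADE
s_2 = Round(s_1, k_1) = 0x3CC50
s_3 = Round(s_2, k_2) = 0x5D03C
s_4 = Round(s_3, k_3) = 0xE25B8
s_5 = Round(s_4, k_4) = 0x7199B
s_6 = Round(s_5, k_5) = 0x151AA
s_7 = Round(s_6, k_6) = 0x01537

0xE25B8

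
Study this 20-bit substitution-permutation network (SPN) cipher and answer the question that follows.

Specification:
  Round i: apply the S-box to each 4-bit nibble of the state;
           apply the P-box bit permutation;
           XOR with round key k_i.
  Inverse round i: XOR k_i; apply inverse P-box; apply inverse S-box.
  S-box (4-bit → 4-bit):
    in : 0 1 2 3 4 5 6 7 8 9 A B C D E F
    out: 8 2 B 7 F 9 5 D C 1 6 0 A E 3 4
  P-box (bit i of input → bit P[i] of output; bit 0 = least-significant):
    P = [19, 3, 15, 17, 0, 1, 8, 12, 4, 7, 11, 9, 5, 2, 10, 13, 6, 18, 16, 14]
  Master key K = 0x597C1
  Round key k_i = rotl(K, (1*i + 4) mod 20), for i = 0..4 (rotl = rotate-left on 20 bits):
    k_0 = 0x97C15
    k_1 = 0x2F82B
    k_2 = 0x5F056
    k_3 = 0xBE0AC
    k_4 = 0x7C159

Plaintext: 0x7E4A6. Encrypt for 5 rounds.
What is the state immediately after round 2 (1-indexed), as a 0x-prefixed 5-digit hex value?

s_0 = plaintext = 0x7E4A6
s_1 = Round(s_0, k_0) = 0x0B7E3
s_2 = Round(s_1, k_1) = 0xA3230
s_3 = Round(s_2, k_2) = 0x2F7E1
s_4 = Round(s_3, k_3) = 0xFAEF7
s_5 = Round(s_4, k_4) = 0xC44CD

0xA3230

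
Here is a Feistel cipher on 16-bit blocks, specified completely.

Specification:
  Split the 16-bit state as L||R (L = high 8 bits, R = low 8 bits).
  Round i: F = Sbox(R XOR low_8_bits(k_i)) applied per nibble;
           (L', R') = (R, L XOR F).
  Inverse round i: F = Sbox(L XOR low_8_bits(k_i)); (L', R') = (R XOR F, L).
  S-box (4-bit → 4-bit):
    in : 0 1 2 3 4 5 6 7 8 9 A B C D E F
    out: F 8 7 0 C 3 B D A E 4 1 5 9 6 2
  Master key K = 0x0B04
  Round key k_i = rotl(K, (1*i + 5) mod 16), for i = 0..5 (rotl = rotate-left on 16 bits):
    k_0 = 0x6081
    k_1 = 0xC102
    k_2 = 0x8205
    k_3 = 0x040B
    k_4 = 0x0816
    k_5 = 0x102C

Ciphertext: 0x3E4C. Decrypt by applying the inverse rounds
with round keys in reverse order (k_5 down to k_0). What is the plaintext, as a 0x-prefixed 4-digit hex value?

s_0 = ciphertext = 0x3E4C
s_1 = InvRound(s_0, k_5) = 0xCB3E
s_2 = InvRound(s_1, k_4) = 0xA7CB
s_3 = InvRound(s_2, k_3) = 0x8EA7
s_4 = InvRound(s_3, k_2) = 0x068E
s_5 = InvRound(s_4, k_1) = 0x7206
s_6 = InvRound(s_5, k_0) = 0x2672

0x2672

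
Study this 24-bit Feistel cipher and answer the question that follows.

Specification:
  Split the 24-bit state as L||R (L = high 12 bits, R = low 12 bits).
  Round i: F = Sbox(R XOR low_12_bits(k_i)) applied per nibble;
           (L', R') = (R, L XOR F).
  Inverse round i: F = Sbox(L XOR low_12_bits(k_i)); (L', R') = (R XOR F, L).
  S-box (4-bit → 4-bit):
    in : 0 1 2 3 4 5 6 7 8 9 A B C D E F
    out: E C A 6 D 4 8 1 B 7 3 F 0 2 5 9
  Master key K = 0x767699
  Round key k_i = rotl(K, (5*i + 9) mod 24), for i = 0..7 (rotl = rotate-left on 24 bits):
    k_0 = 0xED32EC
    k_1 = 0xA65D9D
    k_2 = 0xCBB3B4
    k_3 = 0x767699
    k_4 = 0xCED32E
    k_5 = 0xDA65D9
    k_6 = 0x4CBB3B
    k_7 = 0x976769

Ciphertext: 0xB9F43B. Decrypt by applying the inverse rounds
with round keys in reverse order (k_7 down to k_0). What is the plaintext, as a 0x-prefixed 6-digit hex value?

s_0 = ciphertext = 0xB9F43B
s_1 = InvRound(s_0, k_7) = 0x4A3B9F
s_2 = InvRound(s_1, k_6) = 0x2E44A3
s_3 = InvRound(s_2, k_5) = 0x5C12E4
s_4 = InvRound(s_3, k_4) = 0xABD5C1
s_5 = InvRound(s_4, k_3) = 0x56CABD
s_6 = InvRound(s_5, k_2) = 0x29656C
s_7 = InvRound(s_6, k_1) = 0xC83296
s_8 = InvRound(s_7, k_0) = 0x71FC83

0x71FC83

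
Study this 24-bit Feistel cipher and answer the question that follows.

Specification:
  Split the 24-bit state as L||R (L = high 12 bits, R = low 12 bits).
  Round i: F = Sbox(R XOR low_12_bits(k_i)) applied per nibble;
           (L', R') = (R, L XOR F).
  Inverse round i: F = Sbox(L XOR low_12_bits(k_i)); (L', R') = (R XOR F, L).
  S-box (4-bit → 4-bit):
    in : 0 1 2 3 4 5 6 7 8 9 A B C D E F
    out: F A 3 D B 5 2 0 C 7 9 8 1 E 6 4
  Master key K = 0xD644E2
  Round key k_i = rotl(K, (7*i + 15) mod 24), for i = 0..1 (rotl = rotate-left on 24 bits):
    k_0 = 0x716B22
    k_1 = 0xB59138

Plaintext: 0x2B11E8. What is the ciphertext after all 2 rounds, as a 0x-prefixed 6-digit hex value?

0xBA8897

s_0 = plaintext = 0x2B11E8
s_1 = Round(s_0, k_0) = 0x1E8BA8
s_2 = Round(s_1, k_1) = 0xBA8897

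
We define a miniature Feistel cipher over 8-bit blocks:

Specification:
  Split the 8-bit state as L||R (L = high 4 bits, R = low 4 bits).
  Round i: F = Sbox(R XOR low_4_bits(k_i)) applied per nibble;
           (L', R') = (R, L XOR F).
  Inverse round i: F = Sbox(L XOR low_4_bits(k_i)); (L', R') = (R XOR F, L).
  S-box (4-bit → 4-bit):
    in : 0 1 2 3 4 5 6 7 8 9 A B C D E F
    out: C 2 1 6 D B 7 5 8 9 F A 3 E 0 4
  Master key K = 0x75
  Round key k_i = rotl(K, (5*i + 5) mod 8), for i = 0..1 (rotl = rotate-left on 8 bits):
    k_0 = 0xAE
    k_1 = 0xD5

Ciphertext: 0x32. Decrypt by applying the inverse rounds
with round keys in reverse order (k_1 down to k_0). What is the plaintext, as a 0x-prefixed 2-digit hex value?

0x95

s_0 = ciphertext = 0x32
s_1 = InvRound(s_0, k_1) = 0x53
s_2 = InvRound(s_1, k_0) = 0x95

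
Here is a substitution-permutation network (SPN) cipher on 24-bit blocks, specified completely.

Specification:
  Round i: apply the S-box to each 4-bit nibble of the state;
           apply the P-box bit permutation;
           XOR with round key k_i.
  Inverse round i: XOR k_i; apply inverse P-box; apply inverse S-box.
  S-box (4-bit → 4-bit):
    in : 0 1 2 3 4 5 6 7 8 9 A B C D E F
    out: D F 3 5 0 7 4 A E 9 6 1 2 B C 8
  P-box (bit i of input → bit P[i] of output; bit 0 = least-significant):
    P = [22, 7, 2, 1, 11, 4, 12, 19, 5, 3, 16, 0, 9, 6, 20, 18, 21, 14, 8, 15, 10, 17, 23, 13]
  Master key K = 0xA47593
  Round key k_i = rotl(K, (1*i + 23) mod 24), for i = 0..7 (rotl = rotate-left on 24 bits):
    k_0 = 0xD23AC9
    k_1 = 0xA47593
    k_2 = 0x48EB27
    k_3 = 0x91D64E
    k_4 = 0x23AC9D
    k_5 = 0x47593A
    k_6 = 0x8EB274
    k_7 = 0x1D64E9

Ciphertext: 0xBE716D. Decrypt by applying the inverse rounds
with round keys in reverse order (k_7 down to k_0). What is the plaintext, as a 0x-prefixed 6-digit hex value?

0xE607CA

s_0 = ciphertext = 0xBE716D
s_1 = InvRound(s_0, k_7) = 0x53466A
s_2 = InvRound(s_1, k_6) = 0x07EA80
s_3 = InvRound(s_2, k_5) = 0xFEB2AD
s_4 = InvRound(s_3, k_4) = 0x34031B
s_5 = InvRound(s_4, k_3) = 0x317EA6
s_6 = InvRound(s_5, k_2) = 0xB06EE2
s_7 = InvRound(s_6, k_1) = 0x461954
s_8 = InvRound(s_7, k_0) = 0xE607CA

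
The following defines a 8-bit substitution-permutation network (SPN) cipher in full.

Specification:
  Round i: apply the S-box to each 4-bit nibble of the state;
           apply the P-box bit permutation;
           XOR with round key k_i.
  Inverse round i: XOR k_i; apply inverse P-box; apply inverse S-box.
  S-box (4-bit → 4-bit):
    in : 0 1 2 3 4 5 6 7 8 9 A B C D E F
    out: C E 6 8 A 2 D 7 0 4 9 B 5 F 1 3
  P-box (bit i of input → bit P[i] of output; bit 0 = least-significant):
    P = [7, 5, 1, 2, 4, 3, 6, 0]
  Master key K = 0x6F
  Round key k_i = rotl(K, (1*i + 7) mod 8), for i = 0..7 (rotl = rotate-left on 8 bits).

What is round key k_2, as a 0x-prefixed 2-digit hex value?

0xDE

K = 0x6F
k_0 = rotl(K, (1*0+7) mod 8) = rotl(K, 7) = 0xB7
k_1 = rotl(K, (1*1+7) mod 8) = rotl(K, 0) = 0x6F
k_2 = rotl(K, (1*2+7) mod 8) = rotl(K, 1) = 0xDE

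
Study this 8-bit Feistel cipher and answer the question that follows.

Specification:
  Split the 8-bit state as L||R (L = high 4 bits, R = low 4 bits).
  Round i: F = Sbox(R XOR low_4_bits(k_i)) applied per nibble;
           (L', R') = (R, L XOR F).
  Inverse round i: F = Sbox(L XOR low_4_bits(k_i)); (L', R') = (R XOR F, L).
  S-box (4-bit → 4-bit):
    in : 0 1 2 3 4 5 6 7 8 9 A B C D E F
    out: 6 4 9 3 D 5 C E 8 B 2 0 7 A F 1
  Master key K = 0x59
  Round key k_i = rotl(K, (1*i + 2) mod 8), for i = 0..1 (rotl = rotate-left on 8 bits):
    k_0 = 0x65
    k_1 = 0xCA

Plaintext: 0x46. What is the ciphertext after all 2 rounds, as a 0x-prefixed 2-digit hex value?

s_0 = plaintext = 0x46
s_1 = Round(s_0, k_0) = 0x67
s_2 = Round(s_1, k_1) = 0x7C

0x7C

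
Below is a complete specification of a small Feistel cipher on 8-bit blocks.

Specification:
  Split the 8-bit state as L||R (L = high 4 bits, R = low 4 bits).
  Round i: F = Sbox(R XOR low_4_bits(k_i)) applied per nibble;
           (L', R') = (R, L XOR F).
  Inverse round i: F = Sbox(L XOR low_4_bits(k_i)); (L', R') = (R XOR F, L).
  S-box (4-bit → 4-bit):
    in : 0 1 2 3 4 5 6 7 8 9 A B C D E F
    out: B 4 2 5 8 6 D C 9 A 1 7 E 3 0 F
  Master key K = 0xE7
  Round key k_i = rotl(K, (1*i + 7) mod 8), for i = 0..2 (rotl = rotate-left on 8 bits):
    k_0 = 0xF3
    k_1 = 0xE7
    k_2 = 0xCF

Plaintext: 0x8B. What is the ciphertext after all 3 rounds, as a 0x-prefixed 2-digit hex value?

0x6B

s_0 = plaintext = 0x8B
s_1 = Round(s_0, k_0) = 0xB1
s_2 = Round(s_1, k_1) = 0x16
s_3 = Round(s_2, k_2) = 0x6B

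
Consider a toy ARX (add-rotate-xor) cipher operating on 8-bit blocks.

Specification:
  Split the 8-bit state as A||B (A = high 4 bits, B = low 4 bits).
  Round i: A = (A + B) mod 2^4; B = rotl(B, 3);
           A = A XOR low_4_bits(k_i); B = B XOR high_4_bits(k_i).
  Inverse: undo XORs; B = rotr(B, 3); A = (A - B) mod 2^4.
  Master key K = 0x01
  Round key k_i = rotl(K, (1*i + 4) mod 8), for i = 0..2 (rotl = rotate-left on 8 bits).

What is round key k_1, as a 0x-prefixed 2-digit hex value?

0x20

K = 0x01
k_0 = rotl(K, (1*0+4) mod 8) = rotl(K, 4) = 0x10
k_1 = rotl(K, (1*1+4) mod 8) = rotl(K, 5) = 0x20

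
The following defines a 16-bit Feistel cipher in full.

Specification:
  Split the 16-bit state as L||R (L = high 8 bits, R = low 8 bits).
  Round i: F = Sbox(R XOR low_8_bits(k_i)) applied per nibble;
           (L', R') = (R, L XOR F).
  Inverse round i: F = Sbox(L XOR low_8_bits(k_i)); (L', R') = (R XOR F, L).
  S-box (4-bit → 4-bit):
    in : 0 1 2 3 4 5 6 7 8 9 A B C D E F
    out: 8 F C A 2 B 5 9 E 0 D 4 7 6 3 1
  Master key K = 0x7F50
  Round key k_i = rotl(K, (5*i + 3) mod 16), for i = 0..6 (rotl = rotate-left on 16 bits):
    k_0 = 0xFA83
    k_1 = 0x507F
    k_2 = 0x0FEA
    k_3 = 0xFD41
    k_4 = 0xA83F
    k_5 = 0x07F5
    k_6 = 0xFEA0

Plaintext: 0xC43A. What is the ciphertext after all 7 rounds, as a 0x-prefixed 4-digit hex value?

s_0 = plaintext = 0xC43A
s_1 = Round(s_0, k_0) = 0x3A84
s_2 = Round(s_1, k_1) = 0x842E
s_3 = Round(s_2, k_2) = 0x2EF6
s_4 = Round(s_3, k_3) = 0xF667
s_5 = Round(s_4, k_4) = 0x6748
s_6 = Round(s_5, k_5) = 0x4821
s_7 = Round(s_6, k_6) = 0x21A7

0x21A7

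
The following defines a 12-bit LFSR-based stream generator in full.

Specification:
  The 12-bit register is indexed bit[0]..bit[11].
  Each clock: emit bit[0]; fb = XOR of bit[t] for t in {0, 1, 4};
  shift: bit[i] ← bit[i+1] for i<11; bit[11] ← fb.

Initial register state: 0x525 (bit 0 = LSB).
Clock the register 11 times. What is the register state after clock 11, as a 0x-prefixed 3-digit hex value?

0x5CA

reg_0 = 0x525
clock 1: out=1, reg = 0xA92
clock 2: out=0, reg = 0x549
clock 3: out=1, reg = 0xAA4
clock 4: out=0, reg = 0x552
clock 5: out=0, reg = 0x2A9
clock 6: out=1, reg = 0x954
clock 7: out=0, reg = 0xCAA
clock 8: out=0, reg = 0xE55
clock 9: out=1, reg = 0x72A
clock 10: out=0, reg = 0xB95
clock 11: out=1, reg = 0x5CA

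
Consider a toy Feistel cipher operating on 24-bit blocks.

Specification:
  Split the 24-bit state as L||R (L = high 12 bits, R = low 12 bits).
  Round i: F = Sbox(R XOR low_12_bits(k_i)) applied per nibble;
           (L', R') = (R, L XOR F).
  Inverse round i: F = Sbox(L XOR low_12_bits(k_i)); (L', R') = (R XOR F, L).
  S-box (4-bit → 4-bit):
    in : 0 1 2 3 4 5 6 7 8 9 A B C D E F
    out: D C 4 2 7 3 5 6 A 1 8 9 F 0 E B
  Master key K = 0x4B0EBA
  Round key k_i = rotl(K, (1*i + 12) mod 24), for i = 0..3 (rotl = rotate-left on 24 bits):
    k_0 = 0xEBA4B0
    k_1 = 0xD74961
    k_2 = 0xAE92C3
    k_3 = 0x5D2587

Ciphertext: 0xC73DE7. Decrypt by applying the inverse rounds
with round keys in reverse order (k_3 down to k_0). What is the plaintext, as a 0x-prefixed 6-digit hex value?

0xE4158D

s_0 = ciphertext = 0xC73DE7
s_1 = InvRound(s_0, k_3) = 0xC50C73
s_2 = InvRound(s_1, k_2) = 0x261C50
s_3 = InvRound(s_2, k_1) = 0x58D261
s_4 = InvRound(s_3, k_0) = 0xE4158D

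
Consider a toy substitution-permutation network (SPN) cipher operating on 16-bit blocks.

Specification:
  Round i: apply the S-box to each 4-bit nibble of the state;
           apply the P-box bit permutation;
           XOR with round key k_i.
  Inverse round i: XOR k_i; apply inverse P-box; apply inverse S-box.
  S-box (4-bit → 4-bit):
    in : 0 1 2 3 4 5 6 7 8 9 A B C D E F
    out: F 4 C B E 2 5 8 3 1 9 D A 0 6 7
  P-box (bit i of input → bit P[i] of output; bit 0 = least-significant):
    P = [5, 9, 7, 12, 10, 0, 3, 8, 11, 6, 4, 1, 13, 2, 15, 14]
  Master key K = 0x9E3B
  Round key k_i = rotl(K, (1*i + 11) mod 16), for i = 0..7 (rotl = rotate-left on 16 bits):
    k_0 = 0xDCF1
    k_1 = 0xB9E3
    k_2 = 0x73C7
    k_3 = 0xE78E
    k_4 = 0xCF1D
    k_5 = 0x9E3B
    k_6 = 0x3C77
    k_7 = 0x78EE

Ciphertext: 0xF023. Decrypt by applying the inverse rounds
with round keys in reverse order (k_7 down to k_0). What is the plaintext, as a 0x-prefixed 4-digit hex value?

s_0 = ciphertext = 0xF023
s_1 = InvRound(s_0, k_7) = 0xE8E1
s_2 = InvRound(s_1, k_6) = 0x4292
s_3 = InvRound(s_2, k_5) = 0x29FB
s_4 = InvRound(s_3, k_4) = 0x0C9F
s_5 = InvRound(s_4, k_3) = 0xB6C5
s_6 = InvRound(s_5, k_2) = 0x27AD
s_7 = InvRound(s_6, k_1) = 0xE36C
s_8 = InvRound(s_7, k_0) = 0x8604

0x8604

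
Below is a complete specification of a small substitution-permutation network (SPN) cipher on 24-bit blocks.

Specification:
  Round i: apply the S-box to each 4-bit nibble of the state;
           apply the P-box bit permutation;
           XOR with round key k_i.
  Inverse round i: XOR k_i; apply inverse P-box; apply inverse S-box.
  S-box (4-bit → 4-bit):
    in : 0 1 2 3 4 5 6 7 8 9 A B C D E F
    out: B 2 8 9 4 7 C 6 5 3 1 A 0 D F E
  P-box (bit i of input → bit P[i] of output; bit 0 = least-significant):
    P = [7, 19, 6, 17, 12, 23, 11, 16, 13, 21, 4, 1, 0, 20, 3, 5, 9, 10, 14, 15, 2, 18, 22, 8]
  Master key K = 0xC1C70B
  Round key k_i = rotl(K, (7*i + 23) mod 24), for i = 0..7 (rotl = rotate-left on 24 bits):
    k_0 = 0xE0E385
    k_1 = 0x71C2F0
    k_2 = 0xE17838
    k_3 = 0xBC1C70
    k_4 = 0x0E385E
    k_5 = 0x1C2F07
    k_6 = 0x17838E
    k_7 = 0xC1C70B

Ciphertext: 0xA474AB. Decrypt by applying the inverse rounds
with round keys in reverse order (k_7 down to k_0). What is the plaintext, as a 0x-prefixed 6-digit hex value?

s_0 = ciphertext = 0xA474AB
s_1 = InvRound(s_0, k_7) = 0xF3293A
s_2 = InvRound(s_1, k_6) = 0x53257A
s_3 = InvRound(s_2, k_5) = 0x5AD46F
s_4 = InvRound(s_3, k_4) = 0x7F084C
s_5 = InvRound(s_4, k_3) = 0x816402
s_6 = InvRound(s_5, k_2) = 0x416F8C
s_7 = InvRound(s_6, k_1) = 0x3BF544
s_8 = InvRound(s_7, k_0) = 0x499C0E

0x499C0E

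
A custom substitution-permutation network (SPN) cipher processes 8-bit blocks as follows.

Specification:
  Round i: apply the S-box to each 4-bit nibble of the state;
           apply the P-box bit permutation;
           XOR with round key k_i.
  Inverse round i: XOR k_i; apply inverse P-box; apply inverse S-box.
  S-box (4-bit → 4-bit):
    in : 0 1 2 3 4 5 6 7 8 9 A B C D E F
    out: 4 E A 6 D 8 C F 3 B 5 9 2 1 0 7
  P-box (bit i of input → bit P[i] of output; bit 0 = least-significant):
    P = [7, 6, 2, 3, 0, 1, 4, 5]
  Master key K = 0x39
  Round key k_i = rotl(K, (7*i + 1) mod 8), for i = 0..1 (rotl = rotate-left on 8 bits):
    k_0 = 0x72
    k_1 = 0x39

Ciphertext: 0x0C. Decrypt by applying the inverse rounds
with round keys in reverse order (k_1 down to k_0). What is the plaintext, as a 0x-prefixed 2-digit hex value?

s_0 = ciphertext = 0x0C
s_1 = InvRound(s_0, k_1) = 0x40
s_2 = InvRound(s_1, k_0) = 0x1E

0x1E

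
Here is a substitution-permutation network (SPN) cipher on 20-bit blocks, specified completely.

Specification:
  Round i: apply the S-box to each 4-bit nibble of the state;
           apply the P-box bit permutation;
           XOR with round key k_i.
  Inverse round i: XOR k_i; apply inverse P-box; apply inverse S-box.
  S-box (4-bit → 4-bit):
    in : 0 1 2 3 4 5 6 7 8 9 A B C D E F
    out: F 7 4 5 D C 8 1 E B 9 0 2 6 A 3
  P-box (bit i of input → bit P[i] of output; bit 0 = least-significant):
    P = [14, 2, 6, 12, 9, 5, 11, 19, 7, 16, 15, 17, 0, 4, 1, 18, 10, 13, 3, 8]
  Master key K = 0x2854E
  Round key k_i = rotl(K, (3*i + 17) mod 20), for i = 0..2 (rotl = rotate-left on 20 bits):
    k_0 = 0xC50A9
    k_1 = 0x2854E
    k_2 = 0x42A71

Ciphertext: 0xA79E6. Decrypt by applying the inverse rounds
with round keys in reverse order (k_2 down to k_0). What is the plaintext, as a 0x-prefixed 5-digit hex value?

0x6EAFE

s_0 = ciphertext = 0xA79E6
s_1 = InvRound(s_0, k_2) = 0x60AA9
s_2 = InvRound(s_1, k_1) = 0xA431D
s_3 = InvRound(s_2, k_0) = 0x6EAFE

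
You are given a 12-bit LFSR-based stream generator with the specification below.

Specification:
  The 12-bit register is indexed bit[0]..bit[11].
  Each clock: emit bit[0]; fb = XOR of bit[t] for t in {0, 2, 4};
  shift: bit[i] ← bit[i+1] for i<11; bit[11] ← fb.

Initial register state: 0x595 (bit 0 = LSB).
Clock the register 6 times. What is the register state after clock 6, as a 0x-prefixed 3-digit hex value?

0xA56

reg_0 = 0x595
clock 1: out=1, reg = 0xACA
clock 2: out=0, reg = 0x565
clock 3: out=1, reg = 0x2B2
clock 4: out=0, reg = 0x959
clock 5: out=1, reg = 0x4AC
clock 6: out=0, reg = 0xA56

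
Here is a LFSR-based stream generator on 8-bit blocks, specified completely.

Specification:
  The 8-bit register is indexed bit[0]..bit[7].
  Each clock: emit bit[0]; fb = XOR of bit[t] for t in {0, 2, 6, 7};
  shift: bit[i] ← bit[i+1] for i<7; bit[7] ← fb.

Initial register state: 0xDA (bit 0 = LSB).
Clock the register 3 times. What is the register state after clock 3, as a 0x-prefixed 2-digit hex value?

0x5B

reg_0 = 0xDA
clock 1: out=0, reg = 0x6D
clock 2: out=1, reg = 0xB6
clock 3: out=0, reg = 0x5B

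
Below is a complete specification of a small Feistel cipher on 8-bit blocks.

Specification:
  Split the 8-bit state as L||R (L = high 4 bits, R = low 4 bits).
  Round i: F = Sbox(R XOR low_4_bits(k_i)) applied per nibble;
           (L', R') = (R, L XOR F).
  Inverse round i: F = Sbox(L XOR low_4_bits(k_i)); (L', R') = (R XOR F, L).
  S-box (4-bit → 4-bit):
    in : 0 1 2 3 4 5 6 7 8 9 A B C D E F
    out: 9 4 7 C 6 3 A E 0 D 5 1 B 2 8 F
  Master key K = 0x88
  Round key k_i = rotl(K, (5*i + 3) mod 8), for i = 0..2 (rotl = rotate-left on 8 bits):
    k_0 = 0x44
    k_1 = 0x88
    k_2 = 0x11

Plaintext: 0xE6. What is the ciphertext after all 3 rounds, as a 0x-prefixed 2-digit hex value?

0x25

s_0 = plaintext = 0xE6
s_1 = Round(s_0, k_0) = 0x69
s_2 = Round(s_1, k_1) = 0x92
s_3 = Round(s_2, k_2) = 0x25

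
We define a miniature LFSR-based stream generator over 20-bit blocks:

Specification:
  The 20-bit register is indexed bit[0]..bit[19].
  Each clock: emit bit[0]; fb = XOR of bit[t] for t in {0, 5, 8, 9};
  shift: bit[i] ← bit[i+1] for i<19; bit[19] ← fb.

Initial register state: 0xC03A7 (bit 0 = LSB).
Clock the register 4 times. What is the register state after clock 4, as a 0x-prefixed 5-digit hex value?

reg_0 = 0xC03A7
clock 1: out=1, reg = 0x601D3
clock 2: out=1, reg = 0x300E9
clock 3: out=1, reg = 0x18074
clock 4: out=0, reg = 0x8C03A

0x8C03A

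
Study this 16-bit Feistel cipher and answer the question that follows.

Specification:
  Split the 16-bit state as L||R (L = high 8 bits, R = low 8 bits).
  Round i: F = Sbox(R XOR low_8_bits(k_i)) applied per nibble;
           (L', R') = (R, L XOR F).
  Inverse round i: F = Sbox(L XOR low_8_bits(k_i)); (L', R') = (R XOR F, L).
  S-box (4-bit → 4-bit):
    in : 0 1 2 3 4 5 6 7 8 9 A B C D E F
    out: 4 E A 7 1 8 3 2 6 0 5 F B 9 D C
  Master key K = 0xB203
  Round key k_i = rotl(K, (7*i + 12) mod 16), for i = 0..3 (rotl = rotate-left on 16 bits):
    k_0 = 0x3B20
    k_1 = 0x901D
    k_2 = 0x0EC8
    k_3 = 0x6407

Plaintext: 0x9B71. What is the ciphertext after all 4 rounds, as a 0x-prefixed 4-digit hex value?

s_0 = plaintext = 0x9B71
s_1 = Round(s_0, k_0) = 0x7115
s_2 = Round(s_1, k_1) = 0x1537
s_3 = Round(s_2, k_2) = 0x37D9
s_4 = Round(s_3, k_3) = 0xD9AA

0xD9AA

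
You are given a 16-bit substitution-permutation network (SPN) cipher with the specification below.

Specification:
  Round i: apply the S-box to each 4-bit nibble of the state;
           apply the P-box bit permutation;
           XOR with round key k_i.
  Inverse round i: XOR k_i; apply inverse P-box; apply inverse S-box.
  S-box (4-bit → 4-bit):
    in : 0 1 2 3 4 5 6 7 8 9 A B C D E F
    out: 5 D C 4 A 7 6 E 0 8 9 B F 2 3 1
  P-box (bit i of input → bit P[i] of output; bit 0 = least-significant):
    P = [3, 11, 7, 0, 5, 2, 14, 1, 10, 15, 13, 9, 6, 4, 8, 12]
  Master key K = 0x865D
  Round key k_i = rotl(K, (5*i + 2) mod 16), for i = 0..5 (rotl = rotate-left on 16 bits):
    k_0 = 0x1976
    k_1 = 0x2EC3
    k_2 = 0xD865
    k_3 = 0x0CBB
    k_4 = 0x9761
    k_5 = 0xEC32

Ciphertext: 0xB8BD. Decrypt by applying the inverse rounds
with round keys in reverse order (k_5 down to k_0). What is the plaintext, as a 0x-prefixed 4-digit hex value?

s_0 = ciphertext = 0xB8BD
s_1 = InvRound(s_0, k_5) = 0x9F71
s_2 = InvRound(s_1, k_4) = 0xD88D
s_3 = InvRound(s_2, k_3) = 0x4EC8
s_4 = InvRound(s_3, k_2) = 0x9BE1
s_5 = InvRound(s_4, k_1) = 0x25A8
s_6 = InvRound(s_5, k_0) = 0xB045

0xB045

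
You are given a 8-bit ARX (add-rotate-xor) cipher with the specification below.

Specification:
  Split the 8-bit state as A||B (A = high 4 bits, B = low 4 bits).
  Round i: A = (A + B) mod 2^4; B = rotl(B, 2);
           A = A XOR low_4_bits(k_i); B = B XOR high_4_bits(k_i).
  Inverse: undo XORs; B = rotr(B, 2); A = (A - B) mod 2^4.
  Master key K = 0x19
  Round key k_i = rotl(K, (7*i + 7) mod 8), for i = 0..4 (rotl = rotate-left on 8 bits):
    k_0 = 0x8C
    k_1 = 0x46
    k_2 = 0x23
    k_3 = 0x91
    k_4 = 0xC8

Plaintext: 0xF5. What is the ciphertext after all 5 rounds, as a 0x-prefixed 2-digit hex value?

s_0 = plaintext = 0xF5
s_1 = Round(s_0, k_0) = 0x8D
s_2 = Round(s_1, k_1) = 0x33
s_3 = Round(s_2, k_2) = 0x5E
s_4 = Round(s_3, k_3) = 0x22
s_5 = Round(s_4, k_4) = 0xC4

0xC4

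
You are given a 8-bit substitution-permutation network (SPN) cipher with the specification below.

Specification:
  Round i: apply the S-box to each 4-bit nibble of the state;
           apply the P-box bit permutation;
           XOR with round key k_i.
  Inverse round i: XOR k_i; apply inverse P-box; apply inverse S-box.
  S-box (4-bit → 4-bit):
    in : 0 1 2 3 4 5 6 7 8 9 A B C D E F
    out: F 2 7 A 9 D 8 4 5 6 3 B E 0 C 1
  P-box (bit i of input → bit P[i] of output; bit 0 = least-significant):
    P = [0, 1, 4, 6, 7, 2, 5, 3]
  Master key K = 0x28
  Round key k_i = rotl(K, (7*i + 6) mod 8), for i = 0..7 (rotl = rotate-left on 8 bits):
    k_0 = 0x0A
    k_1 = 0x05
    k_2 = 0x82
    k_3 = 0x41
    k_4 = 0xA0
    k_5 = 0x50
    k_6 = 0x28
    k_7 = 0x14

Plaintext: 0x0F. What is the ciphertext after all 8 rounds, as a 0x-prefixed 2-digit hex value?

s_0 = plaintext = 0x0F
s_1 = Round(s_0, k_0) = 0xA7
s_2 = Round(s_1, k_1) = 0x91
s_3 = Round(s_2, k_2) = 0xA4
s_4 = Round(s_3, k_3) = 0x84
s_5 = Round(s_4, k_4) = 0x41
s_6 = Round(s_5, k_5) = 0xDA
s_7 = Round(s_6, k_6) = 0x2B
s_8 = Round(s_7, k_7) = 0xF3

0xF3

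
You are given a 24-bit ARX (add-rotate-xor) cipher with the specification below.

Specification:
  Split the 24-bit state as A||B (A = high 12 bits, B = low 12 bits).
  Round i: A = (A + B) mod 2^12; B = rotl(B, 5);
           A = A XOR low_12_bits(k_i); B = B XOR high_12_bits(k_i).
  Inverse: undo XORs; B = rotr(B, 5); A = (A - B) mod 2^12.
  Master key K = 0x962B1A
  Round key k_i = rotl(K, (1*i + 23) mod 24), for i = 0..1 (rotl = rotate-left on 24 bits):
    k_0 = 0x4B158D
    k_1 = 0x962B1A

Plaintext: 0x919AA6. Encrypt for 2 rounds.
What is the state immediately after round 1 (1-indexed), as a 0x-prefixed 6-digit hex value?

0x632064

s_0 = plaintext = 0x919AA6
s_1 = Round(s_0, k_0) = 0x632064
s_2 = Round(s_1, k_1) = 0xD8C5E2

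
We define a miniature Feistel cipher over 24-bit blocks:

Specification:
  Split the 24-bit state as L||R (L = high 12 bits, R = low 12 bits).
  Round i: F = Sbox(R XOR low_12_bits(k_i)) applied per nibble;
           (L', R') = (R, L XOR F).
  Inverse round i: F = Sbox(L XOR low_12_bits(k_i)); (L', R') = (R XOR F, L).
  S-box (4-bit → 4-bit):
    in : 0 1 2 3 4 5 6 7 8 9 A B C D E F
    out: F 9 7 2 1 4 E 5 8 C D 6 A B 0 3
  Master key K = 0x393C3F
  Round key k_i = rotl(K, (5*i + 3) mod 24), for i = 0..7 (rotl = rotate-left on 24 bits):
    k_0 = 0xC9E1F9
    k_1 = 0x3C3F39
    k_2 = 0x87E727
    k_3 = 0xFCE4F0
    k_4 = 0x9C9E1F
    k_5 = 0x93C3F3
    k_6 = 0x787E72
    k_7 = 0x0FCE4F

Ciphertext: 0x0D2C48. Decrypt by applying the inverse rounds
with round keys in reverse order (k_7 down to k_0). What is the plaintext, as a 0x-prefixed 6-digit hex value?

0xCA4CEB

s_0 = ciphertext = 0x0D2C48
s_1 = InvRound(s_0, k_7) = 0xC830D2
s_2 = InvRound(s_1, k_6) = 0x7EBC83
s_3 = InvRound(s_2, k_5) = 0xD1B7EB
s_4 = InvRound(s_3, k_4) = 0x51AD1B
s_5 = InvRound(s_4, k_3) = 0x41651A
s_6 = InvRound(s_5, k_2) = 0x733416
s_7 = InvRound(s_6, k_1) = 0xCEB733
s_8 = InvRound(s_7, k_0) = 0xCA4CEB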